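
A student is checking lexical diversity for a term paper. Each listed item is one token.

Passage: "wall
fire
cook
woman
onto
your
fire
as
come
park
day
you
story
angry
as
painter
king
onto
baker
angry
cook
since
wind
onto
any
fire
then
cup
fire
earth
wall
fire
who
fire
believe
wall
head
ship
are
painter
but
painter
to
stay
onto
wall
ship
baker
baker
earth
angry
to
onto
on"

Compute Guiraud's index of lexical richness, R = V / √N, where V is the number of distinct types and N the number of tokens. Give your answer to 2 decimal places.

4.22

N = 54, V = 31.
√N = 7.348469
R = 31 / 7.348469 = 4.22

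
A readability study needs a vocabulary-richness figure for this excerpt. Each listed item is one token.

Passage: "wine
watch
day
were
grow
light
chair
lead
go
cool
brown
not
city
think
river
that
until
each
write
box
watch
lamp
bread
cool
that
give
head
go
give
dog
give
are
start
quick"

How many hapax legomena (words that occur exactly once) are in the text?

23

Frequencies: give:3, watch:2, go:2, cool:2, that:2, wine:1, day:1, were:1, grow:1, light:1, chair:1, lead:1, brown:1, not:1, city:1, think:1, river:1, until:1, each:1, write:1, … (8 more, each freq 1)
Hapax (freq=1): are, box, bread, brown, chair, city, day, dog, each, grow, head, lamp, lead, light, not, quick, river, start, think, until, were, wine, write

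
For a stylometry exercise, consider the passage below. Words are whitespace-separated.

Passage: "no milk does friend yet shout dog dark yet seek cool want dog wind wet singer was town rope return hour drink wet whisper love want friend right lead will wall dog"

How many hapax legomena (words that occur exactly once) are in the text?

21

Frequencies: dog:3, friend:2, yet:2, want:2, wet:2, no:1, milk:1, does:1, shout:1, dark:1, seek:1, cool:1, wind:1, singer:1, was:1, town:1, rope:1, return:1, hour:1, drink:1, … (6 more, each freq 1)
Hapax (freq=1): cool, dark, does, drink, hour, lead, love, milk, no, return, right, rope, seek, shout, singer, town, wall, was, whisper, will, wind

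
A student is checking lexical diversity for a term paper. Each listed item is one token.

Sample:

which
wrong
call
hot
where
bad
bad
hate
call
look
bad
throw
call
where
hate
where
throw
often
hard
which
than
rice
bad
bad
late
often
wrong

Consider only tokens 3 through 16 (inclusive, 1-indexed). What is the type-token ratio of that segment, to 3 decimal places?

0.500

Segment tokens 3–16: call, hot, where, bad, bad, hate, call, look, bad, throw, call, where, hate, where
Segment N = 14, segment V = 7.
TTR = 7 / 14 = 0.500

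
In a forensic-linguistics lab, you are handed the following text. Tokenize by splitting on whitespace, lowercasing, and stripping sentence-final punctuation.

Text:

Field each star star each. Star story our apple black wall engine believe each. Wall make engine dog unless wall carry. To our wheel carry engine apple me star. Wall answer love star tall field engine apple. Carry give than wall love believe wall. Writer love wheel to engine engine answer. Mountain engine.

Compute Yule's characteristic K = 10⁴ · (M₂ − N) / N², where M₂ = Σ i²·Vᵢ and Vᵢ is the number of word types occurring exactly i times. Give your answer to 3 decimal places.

Frequencies: engine:7, wall:6, star:5, each:3, apple:3, carry:3, love:3, field:2, our:2, believe:2, to:2, wheel:2, answer:2, story:1, black:1, make:1, dog:1, unless:1, me:1, tall:1, … (4 more, each freq 1)
N = 53. Frequency spectrum: V_1=11, V_2=6, V_3=4, V_5=1, V_6=1, V_7=1
M₂ = 1²·11 + 2²·6 + 3²·4 + 5²·1 + 6²·1 + 7²·1 = 181
K = 10000 × (181 − 53) / 53² = 455.678

455.678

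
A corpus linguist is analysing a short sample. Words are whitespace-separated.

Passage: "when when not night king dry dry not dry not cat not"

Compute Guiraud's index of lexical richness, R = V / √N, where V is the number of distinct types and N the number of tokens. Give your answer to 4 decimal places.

N = 12, V = 6.
√N = 3.464102
R = 6 / 3.464102 = 1.7321

1.7321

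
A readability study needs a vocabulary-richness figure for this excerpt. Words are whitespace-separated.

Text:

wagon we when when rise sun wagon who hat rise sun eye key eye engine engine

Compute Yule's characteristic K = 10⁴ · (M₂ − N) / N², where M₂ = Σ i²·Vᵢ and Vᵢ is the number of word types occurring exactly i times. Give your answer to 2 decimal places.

Frequencies: wagon:2, when:2, rise:2, sun:2, eye:2, engine:2, we:1, who:1, hat:1, key:1
N = 16. Frequency spectrum: V_1=4, V_2=6
M₂ = 1²·4 + 2²·6 = 28
K = 10000 × (28 − 16) / 16² = 468.75

468.75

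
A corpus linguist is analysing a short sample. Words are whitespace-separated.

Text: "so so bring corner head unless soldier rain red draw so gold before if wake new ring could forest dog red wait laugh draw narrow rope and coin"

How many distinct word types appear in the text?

Distinct types: {and, before, bring, coin, corner, could, dog, draw, forest, gold, head, if, laugh, narrow, new, rain, red, ring, rope, so, soldier, unless, wait, wake}
V = 24

24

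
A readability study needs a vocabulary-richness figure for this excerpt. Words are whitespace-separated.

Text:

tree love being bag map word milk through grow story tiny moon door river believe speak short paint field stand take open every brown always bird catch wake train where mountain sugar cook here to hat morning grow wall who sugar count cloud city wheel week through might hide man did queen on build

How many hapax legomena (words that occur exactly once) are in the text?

Frequencies: through:2, grow:2, sugar:2, tree:1, love:1, being:1, bag:1, map:1, word:1, milk:1, story:1, tiny:1, moon:1, door:1, river:1, believe:1, speak:1, short:1, paint:1, field:1, … (31 more, each freq 1)
Hapax (freq=1): always, bag, being, believe, bird, brown, build, catch, city, cloud, cook, count, did, door, every, field, hat, here, hide, love, man, map, might, milk, moon, morning, mountain, on, open, paint, queen, river, short, speak, stand, story, take, tiny, to, train, tree, wake, wall, week, wheel, where, who, word

48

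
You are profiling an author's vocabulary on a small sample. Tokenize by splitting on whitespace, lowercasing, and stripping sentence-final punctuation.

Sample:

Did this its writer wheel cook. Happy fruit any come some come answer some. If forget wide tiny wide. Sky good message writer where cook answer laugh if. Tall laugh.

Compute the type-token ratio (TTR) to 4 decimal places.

0.7333

N = 30 tokens, V = 22 types.
TTR = V / N = 22 / 30 = 0.7333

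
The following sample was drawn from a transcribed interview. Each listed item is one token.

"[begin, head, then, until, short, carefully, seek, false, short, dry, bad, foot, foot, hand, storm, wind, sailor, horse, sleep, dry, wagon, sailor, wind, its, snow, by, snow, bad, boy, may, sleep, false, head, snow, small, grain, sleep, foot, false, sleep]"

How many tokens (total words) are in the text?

40

Tokens: begin, head, then, until, short, carefully, seek, false, short, dry, bad, foot, foot, hand, storm, wind, sailor, horse, sleep, dry, wagon, sailor, wind, its, snow, by, snow, bad, boy, may, sleep, false, head, snow, small, grain, sleep, foot, false, sleep
N = 40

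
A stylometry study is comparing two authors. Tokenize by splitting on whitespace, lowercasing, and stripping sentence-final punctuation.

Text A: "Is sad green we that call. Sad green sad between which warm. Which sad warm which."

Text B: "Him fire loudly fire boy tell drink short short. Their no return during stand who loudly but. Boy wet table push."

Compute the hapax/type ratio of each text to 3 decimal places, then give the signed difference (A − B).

-0.209

A: hapax=5, V=9, ratio=0.556
B: hapax=13, V=17, ratio=0.765
Difference = 0.556 − 0.765 = -0.209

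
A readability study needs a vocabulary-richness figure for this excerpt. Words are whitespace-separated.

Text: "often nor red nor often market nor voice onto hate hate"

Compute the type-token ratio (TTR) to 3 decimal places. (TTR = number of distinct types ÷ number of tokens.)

N = 11 tokens, V = 7 types.
TTR = V / N = 7 / 11 = 0.636

0.636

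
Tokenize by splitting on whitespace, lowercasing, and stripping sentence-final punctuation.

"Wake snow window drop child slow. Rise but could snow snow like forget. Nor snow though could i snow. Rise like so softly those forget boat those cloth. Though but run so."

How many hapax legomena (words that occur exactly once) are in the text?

Frequencies: snow:5, rise:2, but:2, could:2, like:2, forget:2, though:2, so:2, those:2, wake:1, window:1, drop:1, child:1, slow:1, nor:1, i:1, softly:1, boat:1, cloth:1, run:1
Hapax (freq=1): boat, child, cloth, drop, i, nor, run, slow, softly, wake, window

11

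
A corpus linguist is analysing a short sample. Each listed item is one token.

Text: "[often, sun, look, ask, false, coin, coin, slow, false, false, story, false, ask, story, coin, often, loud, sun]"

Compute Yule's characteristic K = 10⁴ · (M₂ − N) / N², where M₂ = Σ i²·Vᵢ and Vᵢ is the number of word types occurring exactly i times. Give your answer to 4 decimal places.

802.4691

Frequencies: false:4, coin:3, often:2, sun:2, ask:2, story:2, look:1, slow:1, loud:1
N = 18. Frequency spectrum: V_1=3, V_2=4, V_3=1, V_4=1
M₂ = 1²·3 + 2²·4 + 3²·1 + 4²·1 = 44
K = 10000 × (44 − 18) / 18² = 802.4691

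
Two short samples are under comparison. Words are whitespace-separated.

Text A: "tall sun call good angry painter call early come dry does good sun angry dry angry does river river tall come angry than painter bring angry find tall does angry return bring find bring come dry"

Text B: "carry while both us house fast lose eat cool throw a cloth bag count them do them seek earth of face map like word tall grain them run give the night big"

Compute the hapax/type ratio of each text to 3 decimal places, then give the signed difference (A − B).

-0.767

A: hapax=3, V=15, ratio=0.200
B: hapax=29, V=30, ratio=0.967
Difference = 0.200 − 0.967 = -0.767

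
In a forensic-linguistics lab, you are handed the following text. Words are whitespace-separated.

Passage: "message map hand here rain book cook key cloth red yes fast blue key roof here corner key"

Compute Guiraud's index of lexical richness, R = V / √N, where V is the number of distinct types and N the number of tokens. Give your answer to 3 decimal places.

3.536

N = 18, V = 15.
√N = 4.242641
R = 15 / 4.242641 = 3.536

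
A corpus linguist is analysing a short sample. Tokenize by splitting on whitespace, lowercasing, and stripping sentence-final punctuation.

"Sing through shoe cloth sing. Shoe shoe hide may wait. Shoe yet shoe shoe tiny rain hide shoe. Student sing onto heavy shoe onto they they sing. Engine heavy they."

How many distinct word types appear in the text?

Distinct types: {cloth, engine, heavy, hide, may, onto, rain, shoe, sing, student, they, through, tiny, wait, yet}
V = 15

15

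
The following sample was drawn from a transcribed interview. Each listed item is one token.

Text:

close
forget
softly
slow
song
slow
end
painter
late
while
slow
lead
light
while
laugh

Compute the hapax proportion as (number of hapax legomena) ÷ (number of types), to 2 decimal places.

Frequencies: slow:3, while:2, close:1, forget:1, softly:1, song:1, end:1, painter:1, late:1, lead:1, light:1, laugh:1
Hapax count = 10; type count = 12.
Ratio = 10 / 12 = 0.83

0.83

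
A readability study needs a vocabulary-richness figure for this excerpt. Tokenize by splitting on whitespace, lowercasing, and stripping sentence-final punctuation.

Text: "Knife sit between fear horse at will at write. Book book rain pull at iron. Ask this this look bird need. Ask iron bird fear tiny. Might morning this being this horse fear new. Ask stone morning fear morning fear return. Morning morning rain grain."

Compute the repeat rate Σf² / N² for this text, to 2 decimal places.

0.06

Frequencies: fear:5, morning:5, this:4, at:3, ask:3, horse:2, book:2, rain:2, iron:2, bird:2, knife:1, sit:1, between:1, will:1, write:1, pull:1, look:1, need:1, tiny:1, might:1, … (5 more, each freq 1)
Σf² = 119; N² = 2025
Repeat rate = 119 / 2025 = 0.06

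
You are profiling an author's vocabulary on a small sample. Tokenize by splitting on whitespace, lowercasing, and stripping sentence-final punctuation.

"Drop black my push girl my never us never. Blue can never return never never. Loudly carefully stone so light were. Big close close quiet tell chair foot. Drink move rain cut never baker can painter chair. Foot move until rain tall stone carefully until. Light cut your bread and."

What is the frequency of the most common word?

6

Frequencies: never:6, my:2, can:2, carefully:2, stone:2, light:2, close:2, chair:2, foot:2, move:2, rain:2, cut:2, until:2, drop:1, black:1, push:1, girl:1, us:1, blue:1, return:1, … (13 more, each freq 1)
Most common: 'never' with frequency 6.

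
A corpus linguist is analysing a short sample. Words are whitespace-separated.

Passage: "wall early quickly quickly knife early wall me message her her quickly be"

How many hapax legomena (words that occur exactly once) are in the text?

4

Frequencies: quickly:3, wall:2, early:2, her:2, knife:1, me:1, message:1, be:1
Hapax (freq=1): be, knife, me, message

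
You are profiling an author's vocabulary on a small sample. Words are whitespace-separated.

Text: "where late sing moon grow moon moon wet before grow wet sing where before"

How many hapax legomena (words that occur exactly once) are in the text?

1

Frequencies: moon:3, where:2, sing:2, grow:2, wet:2, before:2, late:1
Hapax (freq=1): late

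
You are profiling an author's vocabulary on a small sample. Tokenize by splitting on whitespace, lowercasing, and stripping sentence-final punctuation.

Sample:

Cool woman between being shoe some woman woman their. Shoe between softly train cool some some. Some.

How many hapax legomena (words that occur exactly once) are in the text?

4

Frequencies: some:4, woman:3, cool:2, between:2, shoe:2, being:1, their:1, softly:1, train:1
Hapax (freq=1): being, softly, their, train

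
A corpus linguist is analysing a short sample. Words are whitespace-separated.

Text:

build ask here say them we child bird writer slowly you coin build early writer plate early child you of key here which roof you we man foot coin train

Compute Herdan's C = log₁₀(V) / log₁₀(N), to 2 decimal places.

N = 30, V = 21.
log₁₀(V) = 1.322219, log₁₀(N) = 1.477121
C = 1.322219 / 1.477121 = 0.90

0.90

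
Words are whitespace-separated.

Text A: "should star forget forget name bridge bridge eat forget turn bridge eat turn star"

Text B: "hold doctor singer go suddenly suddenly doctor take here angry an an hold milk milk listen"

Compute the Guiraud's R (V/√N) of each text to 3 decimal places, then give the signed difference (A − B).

A: V=7, N=14, R=1.871
B: V=11, N=16, R=2.750
Difference = 1.871 − 2.750 = -0.879

-0.879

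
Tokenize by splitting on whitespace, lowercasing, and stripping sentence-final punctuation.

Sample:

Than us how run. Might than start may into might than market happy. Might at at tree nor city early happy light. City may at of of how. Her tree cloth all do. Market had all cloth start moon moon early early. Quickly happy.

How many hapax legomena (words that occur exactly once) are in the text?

Frequencies: than:3, might:3, happy:3, at:3, early:3, how:2, start:2, may:2, market:2, tree:2, city:2, of:2, cloth:2, all:2, moon:2, us:1, run:1, into:1, nor:1, light:1, … (4 more, each freq 1)
Hapax (freq=1): do, had, her, into, light, nor, quickly, run, us

9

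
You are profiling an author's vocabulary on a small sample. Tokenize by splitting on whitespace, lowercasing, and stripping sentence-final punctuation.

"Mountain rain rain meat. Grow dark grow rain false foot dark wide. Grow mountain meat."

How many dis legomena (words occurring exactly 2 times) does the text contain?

3

Frequencies: rain:3, grow:3, mountain:2, meat:2, dark:2, false:1, foot:1, wide:1
Words with frequency 2: dark, meat, mountain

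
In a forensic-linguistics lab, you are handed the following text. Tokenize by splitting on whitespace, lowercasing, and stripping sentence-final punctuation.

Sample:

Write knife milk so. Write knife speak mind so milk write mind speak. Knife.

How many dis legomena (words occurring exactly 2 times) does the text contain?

Frequencies: write:3, knife:3, milk:2, so:2, speak:2, mind:2
Words with frequency 2: milk, mind, so, speak

4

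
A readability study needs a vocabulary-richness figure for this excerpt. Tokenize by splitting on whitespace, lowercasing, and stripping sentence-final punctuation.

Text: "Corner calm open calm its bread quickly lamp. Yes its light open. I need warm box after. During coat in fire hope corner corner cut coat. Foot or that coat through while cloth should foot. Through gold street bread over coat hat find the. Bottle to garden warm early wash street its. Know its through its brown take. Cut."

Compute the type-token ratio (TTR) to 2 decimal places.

0.69

N = 59 tokens, V = 41 types.
TTR = V / N = 41 / 59 = 0.69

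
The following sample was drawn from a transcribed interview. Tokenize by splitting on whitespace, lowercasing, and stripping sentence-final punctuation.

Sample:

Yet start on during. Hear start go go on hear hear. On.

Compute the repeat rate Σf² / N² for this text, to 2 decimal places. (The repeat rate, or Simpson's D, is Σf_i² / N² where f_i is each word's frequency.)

0.19

Frequencies: on:3, hear:3, start:2, go:2, yet:1, during:1
Σf² = 28; N² = 144
Repeat rate = 28 / 144 = 0.19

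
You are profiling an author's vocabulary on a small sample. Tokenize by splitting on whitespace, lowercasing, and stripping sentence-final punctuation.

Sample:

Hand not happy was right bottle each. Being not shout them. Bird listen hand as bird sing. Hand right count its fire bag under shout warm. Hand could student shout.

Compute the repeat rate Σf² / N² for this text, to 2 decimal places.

0.06

Frequencies: hand:4, shout:3, not:2, right:2, bird:2, happy:1, was:1, bottle:1, each:1, being:1, them:1, listen:1, as:1, sing:1, count:1, its:1, fire:1, bag:1, under:1, warm:1, … (2 more, each freq 1)
Σf² = 54; N² = 900
Repeat rate = 54 / 900 = 0.06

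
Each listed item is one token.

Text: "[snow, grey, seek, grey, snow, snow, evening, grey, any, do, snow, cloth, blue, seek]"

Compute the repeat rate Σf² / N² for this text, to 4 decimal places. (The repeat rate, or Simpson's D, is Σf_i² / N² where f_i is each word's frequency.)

Frequencies: snow:4, grey:3, seek:2, evening:1, any:1, do:1, cloth:1, blue:1
Σf² = 34; N² = 196
Repeat rate = 34 / 196 = 0.1735

0.1735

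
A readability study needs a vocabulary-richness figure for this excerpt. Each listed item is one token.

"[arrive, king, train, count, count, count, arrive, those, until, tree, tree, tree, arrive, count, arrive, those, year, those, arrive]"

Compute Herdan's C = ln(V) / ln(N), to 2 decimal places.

0.71

N = 19, V = 8.
ln(V) = 2.079442, ln(N) = 2.944439
C = 2.079442 / 2.944439 = 0.71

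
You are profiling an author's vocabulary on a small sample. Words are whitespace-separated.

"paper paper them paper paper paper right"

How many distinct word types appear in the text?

Distinct types: {paper, right, them}
V = 3

3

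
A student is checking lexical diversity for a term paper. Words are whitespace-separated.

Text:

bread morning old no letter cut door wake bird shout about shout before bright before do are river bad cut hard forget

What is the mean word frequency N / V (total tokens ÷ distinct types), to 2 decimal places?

N = 22 tokens, V = 19 types.
Mean frequency = N / V = 22 / 19 = 1.16

1.16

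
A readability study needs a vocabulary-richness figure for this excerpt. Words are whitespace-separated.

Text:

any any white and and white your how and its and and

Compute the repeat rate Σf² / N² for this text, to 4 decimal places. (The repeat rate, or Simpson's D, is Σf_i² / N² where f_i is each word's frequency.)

0.2500

Frequencies: and:5, any:2, white:2, your:1, how:1, its:1
Σf² = 36; N² = 144
Repeat rate = 36 / 144 = 0.2500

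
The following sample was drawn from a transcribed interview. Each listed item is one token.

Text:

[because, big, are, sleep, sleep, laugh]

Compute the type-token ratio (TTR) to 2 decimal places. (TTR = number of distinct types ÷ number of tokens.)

0.83

N = 6 tokens, V = 5 types.
TTR = V / N = 5 / 6 = 0.83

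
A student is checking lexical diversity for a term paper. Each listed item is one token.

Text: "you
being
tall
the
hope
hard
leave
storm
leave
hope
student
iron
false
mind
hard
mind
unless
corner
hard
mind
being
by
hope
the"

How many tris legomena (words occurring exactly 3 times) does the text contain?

Frequencies: hope:3, hard:3, mind:3, being:2, the:2, leave:2, you:1, tall:1, storm:1, student:1, iron:1, false:1, unless:1, corner:1, by:1
Words with frequency 3: hard, hope, mind

3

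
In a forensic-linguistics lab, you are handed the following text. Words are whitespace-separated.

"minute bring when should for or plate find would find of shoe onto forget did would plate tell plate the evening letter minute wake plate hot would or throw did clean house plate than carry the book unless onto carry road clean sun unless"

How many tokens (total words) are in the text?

44

Tokens: minute, bring, when, should, for, or, plate, find, would, find, of, shoe, onto, forget, did, would, plate, tell, plate, the, evening, letter, minute, wake, plate, hot, would, or, throw, did, clean, house, plate, than, carry, the, book, unless, onto, carry, road, clean, sun, unless
N = 44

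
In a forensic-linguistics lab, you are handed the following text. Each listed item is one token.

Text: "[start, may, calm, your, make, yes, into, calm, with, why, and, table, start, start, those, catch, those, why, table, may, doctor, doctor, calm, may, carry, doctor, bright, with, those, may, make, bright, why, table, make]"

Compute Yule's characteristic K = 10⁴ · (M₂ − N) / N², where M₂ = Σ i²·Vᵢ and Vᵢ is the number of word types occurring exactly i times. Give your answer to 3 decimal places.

Frequencies: may:4, start:3, calm:3, make:3, why:3, table:3, those:3, doctor:3, with:2, bright:2, your:1, yes:1, into:1, and:1, catch:1, carry:1
N = 35. Frequency spectrum: V_1=6, V_2=2, V_3=7, V_4=1
M₂ = 1²·6 + 2²·2 + 3²·7 + 4²·1 = 93
K = 10000 × (93 − 35) / 35² = 473.469

473.469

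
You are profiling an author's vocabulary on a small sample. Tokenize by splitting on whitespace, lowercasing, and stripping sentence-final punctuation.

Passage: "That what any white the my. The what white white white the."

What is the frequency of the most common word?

Frequencies: white:4, the:3, what:2, that:1, any:1, my:1
Most common: 'white' with frequency 4.

4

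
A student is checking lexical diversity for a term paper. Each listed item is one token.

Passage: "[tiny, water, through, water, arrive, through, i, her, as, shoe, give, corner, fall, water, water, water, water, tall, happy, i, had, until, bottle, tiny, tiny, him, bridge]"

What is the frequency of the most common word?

6

Frequencies: water:6, tiny:3, through:2, i:2, arrive:1, her:1, as:1, shoe:1, give:1, corner:1, fall:1, tall:1, happy:1, had:1, until:1, bottle:1, him:1, bridge:1
Most common: 'water' with frequency 6.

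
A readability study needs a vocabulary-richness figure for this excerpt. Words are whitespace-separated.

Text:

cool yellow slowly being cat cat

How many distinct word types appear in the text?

Distinct types: {being, cat, cool, slowly, yellow}
V = 5

5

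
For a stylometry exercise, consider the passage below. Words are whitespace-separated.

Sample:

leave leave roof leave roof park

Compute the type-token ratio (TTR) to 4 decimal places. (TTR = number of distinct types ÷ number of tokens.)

N = 6 tokens, V = 3 types.
TTR = V / N = 3 / 6 = 0.5000

0.5000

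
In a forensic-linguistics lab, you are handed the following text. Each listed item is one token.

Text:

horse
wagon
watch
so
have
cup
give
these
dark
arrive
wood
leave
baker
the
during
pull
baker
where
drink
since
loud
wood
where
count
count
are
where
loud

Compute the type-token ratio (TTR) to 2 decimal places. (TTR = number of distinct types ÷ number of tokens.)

N = 28 tokens, V = 22 types.
TTR = V / N = 22 / 28 = 0.79

0.79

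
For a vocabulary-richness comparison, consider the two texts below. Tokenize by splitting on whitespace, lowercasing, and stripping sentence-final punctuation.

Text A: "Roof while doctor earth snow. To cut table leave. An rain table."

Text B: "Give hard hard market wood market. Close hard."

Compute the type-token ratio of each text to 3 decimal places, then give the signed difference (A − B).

0.292

TTR(A) = 11/12 = 0.917
TTR(B) = 5/8 = 0.625
Difference = 0.917 − 0.625 = 0.292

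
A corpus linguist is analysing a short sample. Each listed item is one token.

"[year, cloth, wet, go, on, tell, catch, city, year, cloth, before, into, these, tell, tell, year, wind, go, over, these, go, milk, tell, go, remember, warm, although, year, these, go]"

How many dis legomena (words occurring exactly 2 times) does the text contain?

1

Frequencies: go:5, year:4, tell:4, these:3, cloth:2, wet:1, on:1, catch:1, city:1, before:1, into:1, wind:1, over:1, milk:1, remember:1, warm:1, although:1
Words with frequency 2: cloth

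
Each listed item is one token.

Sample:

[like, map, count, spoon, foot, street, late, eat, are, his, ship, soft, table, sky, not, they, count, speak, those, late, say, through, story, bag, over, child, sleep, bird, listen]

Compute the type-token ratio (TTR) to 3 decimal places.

0.931

N = 29 tokens, V = 27 types.
TTR = V / N = 27 / 29 = 0.931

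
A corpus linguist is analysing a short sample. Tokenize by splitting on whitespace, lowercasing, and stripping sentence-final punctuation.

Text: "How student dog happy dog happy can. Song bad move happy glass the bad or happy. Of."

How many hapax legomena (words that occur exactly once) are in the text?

9

Frequencies: happy:4, dog:2, bad:2, how:1, student:1, can:1, song:1, move:1, glass:1, the:1, or:1, of:1
Hapax (freq=1): can, glass, how, move, of, or, song, student, the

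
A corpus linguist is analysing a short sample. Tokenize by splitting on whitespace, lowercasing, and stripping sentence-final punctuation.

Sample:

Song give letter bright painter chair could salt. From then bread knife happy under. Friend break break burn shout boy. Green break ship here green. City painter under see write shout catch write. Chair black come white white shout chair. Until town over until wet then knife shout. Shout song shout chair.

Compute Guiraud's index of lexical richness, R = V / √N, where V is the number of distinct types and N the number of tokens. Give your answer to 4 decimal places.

N = 52, V = 33.
√N = 7.211103
R = 33 / 7.211103 = 4.5763

4.5763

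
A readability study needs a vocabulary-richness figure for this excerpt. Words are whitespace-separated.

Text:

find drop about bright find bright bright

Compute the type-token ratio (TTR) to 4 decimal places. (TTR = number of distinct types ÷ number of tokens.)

0.5714

N = 7 tokens, V = 4 types.
TTR = V / N = 4 / 7 = 0.5714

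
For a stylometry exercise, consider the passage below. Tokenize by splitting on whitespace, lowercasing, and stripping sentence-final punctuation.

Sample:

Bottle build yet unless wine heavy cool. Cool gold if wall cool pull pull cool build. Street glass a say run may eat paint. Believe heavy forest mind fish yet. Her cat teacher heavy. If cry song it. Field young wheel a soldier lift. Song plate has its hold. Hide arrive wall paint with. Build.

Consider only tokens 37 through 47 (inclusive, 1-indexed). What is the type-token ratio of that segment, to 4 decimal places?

Segment tokens 37–47: song, it, field, young, wheel, a, soldier, lift, song, plate, has
Segment N = 11, segment V = 10.
TTR = 10 / 11 = 0.9091

0.9091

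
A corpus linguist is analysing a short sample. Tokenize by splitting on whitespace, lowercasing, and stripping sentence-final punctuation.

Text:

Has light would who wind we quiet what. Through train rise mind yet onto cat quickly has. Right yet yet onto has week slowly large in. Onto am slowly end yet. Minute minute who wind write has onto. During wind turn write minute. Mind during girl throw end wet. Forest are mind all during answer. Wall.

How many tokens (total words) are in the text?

Tokens: has, light, would, who, wind, we, quiet, what, through, train, rise, mind, yet, onto, cat, quickly, has, right, yet, yet, onto, has, week, slowly, large, in, onto, am, slowly, end, yet, minute, minute, who, wind, write, has, onto, during, wind, turn, write, minute, mind, during, girl, throw, end, wet, forest, are, mind, all, during, answer, wall
N = 56

56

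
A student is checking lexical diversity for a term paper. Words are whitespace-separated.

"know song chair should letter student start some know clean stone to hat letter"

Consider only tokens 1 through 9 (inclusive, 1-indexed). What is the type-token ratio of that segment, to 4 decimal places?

Segment tokens 1–9: know, song, chair, should, letter, student, start, some, know
Segment N = 9, segment V = 8.
TTR = 8 / 9 = 0.8889

0.8889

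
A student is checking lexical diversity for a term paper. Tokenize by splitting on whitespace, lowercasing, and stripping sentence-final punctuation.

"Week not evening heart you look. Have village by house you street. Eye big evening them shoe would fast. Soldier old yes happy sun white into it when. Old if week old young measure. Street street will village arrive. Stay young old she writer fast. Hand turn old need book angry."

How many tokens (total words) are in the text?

Tokens: week, not, evening, heart, you, look, have, village, by, house, you, street, eye, big, evening, them, shoe, would, fast, soldier, old, yes, happy, sun, white, into, it, when, old, if, week, old, young, measure, street, street, will, village, arrive, stay, young, old, she, writer, fast, hand, turn, old, need, book, angry
N = 51

51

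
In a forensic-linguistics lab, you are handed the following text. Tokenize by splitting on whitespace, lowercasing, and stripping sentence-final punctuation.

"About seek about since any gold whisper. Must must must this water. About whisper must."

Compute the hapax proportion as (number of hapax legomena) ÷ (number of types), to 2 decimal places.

Frequencies: must:4, about:3, whisper:2, seek:1, since:1, any:1, gold:1, this:1, water:1
Hapax count = 6; type count = 9.
Ratio = 6 / 9 = 0.67

0.67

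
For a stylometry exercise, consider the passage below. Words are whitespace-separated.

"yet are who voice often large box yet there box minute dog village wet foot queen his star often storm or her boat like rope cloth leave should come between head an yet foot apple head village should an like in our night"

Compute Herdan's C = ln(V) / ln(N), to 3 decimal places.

N = 43, V = 33.
ln(V) = 3.496508, ln(N) = 3.761200
C = 3.496508 / 3.761200 = 0.930

0.930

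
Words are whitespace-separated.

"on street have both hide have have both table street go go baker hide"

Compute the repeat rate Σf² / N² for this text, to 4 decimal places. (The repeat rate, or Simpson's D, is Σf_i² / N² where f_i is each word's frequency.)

Frequencies: have:3, street:2, both:2, hide:2, go:2, on:1, table:1, baker:1
Σf² = 28; N² = 196
Repeat rate = 28 / 196 = 0.1429

0.1429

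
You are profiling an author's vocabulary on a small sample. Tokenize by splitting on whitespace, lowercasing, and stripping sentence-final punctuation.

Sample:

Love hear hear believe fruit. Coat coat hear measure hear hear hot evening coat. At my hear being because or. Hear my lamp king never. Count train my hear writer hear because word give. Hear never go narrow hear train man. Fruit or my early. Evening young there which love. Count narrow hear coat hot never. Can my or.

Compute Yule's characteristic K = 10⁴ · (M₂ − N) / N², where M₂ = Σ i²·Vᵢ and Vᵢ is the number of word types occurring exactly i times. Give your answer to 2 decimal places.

551.57

Frequencies: hear:12, my:5, coat:4, or:3, never:3, love:2, fruit:2, hot:2, evening:2, because:2, count:2, train:2, narrow:2, believe:1, measure:1, at:1, being:1, lamp:1, king:1, writer:1, … (9 more, each freq 1)
N = 59. Frequency spectrum: V_1=16, V_2=8, V_3=2, V_4=1, V_5=1, V_12=1
M₂ = 1²·16 + 2²·8 + 3²·2 + 4²·1 + 5²·1 + 12²·1 = 251
K = 10000 × (251 − 59) / 59² = 551.57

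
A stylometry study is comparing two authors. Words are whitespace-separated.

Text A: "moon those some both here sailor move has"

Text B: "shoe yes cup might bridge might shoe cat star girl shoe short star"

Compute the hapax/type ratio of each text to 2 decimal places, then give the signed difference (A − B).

A: hapax=8, V=8, ratio=1.00
B: hapax=6, V=9, ratio=0.67
Difference = 1.00 − 0.67 = 0.33

0.33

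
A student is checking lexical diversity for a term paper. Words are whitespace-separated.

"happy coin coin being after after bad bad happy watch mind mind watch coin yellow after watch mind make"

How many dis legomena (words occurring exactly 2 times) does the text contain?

Frequencies: coin:3, after:3, watch:3, mind:3, happy:2, bad:2, being:1, yellow:1, make:1
Words with frequency 2: bad, happy

2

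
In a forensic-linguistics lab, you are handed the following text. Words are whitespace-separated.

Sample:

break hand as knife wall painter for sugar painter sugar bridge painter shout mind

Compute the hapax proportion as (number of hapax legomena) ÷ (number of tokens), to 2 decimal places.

0.64

Frequencies: painter:3, sugar:2, break:1, hand:1, as:1, knife:1, wall:1, for:1, bridge:1, shout:1, mind:1
Hapax count = 9; token count = 14.
Ratio = 9 / 14 = 0.64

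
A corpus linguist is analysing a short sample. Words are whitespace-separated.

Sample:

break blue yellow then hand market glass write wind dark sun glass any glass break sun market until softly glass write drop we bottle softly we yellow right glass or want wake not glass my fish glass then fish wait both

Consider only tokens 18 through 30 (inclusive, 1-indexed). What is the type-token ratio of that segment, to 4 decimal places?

0.7692

Segment tokens 18–30: until, softly, glass, write, drop, we, bottle, softly, we, yellow, right, glass, or
Segment N = 13, segment V = 10.
TTR = 10 / 13 = 0.7692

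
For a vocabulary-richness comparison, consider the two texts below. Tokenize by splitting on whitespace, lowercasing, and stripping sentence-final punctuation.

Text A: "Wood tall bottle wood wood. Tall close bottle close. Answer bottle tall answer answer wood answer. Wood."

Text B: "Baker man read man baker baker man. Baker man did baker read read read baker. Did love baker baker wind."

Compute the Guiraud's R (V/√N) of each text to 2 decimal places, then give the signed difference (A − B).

-0.13

A: V=5, N=17, R=1.21
B: V=6, N=20, R=1.34
Difference = 1.21 − 1.34 = -0.13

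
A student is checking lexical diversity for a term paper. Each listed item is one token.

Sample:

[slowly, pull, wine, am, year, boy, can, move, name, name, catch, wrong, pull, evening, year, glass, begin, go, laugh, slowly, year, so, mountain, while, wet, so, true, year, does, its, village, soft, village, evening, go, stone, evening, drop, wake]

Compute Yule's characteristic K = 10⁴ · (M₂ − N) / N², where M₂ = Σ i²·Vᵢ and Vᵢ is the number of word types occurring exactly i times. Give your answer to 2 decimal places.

Frequencies: year:4, evening:3, slowly:2, pull:2, name:2, go:2, so:2, village:2, wine:1, am:1, boy:1, can:1, move:1, catch:1, wrong:1, glass:1, begin:1, laugh:1, mountain:1, while:1, … (8 more, each freq 1)
N = 39. Frequency spectrum: V_1=20, V_2=6, V_3=1, V_4=1
M₂ = 1²·20 + 2²·6 + 3²·1 + 4²·1 = 69
K = 10000 × (69 − 39) / 39² = 197.24

197.24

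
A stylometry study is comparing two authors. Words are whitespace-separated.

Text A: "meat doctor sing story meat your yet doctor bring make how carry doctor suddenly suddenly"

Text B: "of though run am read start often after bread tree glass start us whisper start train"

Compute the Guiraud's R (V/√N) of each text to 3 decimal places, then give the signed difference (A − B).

-0.660

A: V=11, N=15, R=2.840
B: V=14, N=16, R=3.500
Difference = 2.840 − 3.500 = -0.660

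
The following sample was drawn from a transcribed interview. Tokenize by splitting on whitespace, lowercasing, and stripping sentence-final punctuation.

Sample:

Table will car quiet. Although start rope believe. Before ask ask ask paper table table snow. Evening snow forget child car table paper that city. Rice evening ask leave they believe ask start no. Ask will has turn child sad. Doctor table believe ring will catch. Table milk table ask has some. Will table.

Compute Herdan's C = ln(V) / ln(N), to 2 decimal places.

0.84

N = 54, V = 29.
ln(V) = 3.367296, ln(N) = 3.988984
C = 3.367296 / 3.988984 = 0.84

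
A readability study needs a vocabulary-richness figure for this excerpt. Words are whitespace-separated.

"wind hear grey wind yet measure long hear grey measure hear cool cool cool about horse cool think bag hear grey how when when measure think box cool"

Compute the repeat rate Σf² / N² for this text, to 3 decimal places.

0.099

Frequencies: cool:5, hear:4, grey:3, measure:3, wind:2, think:2, when:2, yet:1, long:1, about:1, horse:1, bag:1, how:1, box:1
Σf² = 78; N² = 784
Repeat rate = 78 / 784 = 0.099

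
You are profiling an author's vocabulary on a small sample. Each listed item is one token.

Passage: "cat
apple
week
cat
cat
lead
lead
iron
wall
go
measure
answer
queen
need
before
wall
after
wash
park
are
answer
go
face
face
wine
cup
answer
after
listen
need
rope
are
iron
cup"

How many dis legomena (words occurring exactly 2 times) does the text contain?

9

Frequencies: cat:3, answer:3, lead:2, iron:2, wall:2, go:2, need:2, after:2, are:2, face:2, cup:2, apple:1, week:1, measure:1, queen:1, before:1, wash:1, park:1, wine:1, listen:1, … (1 more, each freq 1)
Words with frequency 2: after, are, cup, face, go, iron, lead, need, wall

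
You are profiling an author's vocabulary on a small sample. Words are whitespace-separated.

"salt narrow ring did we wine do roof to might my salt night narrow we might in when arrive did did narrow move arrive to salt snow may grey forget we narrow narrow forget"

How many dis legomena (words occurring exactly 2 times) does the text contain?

Frequencies: narrow:5, salt:3, did:3, we:3, to:2, might:2, arrive:2, forget:2, ring:1, wine:1, do:1, roof:1, my:1, night:1, in:1, when:1, move:1, snow:1, may:1, grey:1
Words with frequency 2: arrive, forget, might, to

4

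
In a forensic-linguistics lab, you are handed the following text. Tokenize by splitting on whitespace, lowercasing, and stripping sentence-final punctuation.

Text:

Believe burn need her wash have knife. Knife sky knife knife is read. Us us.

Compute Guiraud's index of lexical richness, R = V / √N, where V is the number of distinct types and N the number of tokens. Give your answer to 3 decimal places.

2.840

N = 15, V = 11.
√N = 3.872983
R = 11 / 3.872983 = 2.840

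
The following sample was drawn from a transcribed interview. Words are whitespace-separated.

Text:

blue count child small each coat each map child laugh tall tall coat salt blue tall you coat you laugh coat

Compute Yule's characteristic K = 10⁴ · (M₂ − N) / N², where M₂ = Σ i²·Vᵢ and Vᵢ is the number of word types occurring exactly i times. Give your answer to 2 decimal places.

634.92

Frequencies: coat:4, tall:3, blue:2, child:2, each:2, laugh:2, you:2, count:1, small:1, map:1, salt:1
N = 21. Frequency spectrum: V_1=4, V_2=5, V_3=1, V_4=1
M₂ = 1²·4 + 2²·5 + 3²·1 + 4²·1 = 49
K = 10000 × (49 − 21) / 21² = 634.92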